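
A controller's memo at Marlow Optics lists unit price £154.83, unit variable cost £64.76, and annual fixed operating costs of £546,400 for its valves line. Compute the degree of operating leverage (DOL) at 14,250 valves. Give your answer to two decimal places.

Total contribution margin = 14,250 × £90.07 = £1,283,497.50.
Operating income = contribution − fixed costs = £1,283,497.50 − £546,400 = £737,097.50.
So DOL = total CM / EBIT = £1,283,497.50 / £737,097.50 = 1.7413.

1.74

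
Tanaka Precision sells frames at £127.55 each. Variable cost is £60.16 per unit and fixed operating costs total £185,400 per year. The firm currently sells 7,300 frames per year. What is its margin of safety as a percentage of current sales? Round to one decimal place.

Each unit contributes £127.55 − £60.16 = £67.39. Break-even units = £185,400 ÷ £67.39 = 2,751.15; break-even revenue = 2,751.15 × £127.55 = £350,909.19.
Actual sales revenue = 7,300 × £127.55 = £931,115.00.
Margin of safety = (£931,115.00 − £350,909.19) ÷ £931,115.00 = 62.3%.

62.3%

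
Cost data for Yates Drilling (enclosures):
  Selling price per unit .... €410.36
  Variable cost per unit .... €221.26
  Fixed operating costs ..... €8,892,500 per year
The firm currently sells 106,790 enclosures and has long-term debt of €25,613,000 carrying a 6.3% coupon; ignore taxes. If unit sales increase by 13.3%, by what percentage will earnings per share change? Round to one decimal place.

At 106,790 units, contribution = 106,790 × €189.10 = €20,193,989.00.
Operating income = contribution − fixed costs = €20,193,989.00 − €8,892,500 = €11,301,489.00.
After interest of €1,613,619.00, pre-tax earnings = €9,687,870.00.
DCL = total CM / (EBIT − I) = €20,193,989.00 / €9,687,870.00 = 2.0845.
%ΔEPS = DCL × %ΔSales = 2.0845 × +13.3% = +27.7%.

+27.7%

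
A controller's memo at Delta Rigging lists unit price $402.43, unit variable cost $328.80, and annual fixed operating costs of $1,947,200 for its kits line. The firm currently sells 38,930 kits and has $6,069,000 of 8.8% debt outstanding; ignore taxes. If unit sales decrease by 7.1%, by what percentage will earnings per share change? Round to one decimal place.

Total contribution margin = 38,930 × $73.63 = $2,866,415.90.
Operating income = contribution − fixed costs = $2,866,415.90 − $1,947,200 = $919,215.90.
After interest of $534,072.00, pre-tax earnings = $385,143.90.
Degree of combined leverage = contribution ÷ (EBIT − I) = $2,866,415.90 ÷ $385,143.90 = 7.4425.
EPS therefore changes by 7.4425 × (-7.1%) = -52.8%.

-52.8%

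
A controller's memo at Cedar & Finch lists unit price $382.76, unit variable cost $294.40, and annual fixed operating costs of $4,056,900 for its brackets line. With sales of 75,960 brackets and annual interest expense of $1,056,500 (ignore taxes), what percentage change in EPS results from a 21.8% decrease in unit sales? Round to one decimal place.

-91.5%

Total contribution margin = 75,960 × $88.36 = $6,711,825.60.
EBIT = $6,711,825.60 − $4,056,900 = $2,654,925.60.
After interest of $1,056,500.00, pre-tax earnings = $1,598,425.60.
DCL = total CM / (EBIT − I) = $6,711,825.60 / $1,598,425.60 = 4.1990.
%ΔEPS = DCL × %ΔSales = 4.1990 × -21.8% = -91.5%.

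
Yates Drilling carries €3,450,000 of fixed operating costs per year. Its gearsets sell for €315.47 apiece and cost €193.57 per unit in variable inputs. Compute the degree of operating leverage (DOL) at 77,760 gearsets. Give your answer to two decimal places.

1.57

Total contribution margin = 77,760 × €121.90 = €9,478,944.00.
EBIT = €9,478,944.00 − €3,450,000 = €6,028,944.00.
Degree of operating leverage = €9,478,944.00 / €6,028,944.00 = 1.5722.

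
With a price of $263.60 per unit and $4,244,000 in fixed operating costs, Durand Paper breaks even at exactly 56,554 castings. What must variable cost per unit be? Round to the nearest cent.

Contribution per unit must be FC / Q = $4,244,000 / 56,554 = $75.0433.
Hence VC = price − CM = $263.60 − $75.0433 = $188.56.

$188.56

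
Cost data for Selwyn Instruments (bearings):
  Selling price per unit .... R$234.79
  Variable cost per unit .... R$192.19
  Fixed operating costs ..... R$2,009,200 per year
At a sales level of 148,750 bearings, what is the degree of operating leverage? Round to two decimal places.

At 148,750 units, contribution = 148,750 × R$42.60 = R$6,336,750.00.
EBIT = R$6,336,750.00 − R$2,009,200 = R$4,327,550.00.
So DOL = total CM / EBIT = R$6,336,750.00 / R$4,327,550.00 = 1.4643.

1.46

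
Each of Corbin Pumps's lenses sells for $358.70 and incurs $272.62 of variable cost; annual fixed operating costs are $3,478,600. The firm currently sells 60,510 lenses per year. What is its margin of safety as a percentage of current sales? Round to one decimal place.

Each unit contributes $358.70 − $272.62 = $86.08. Break-even units = $3,478,600 ÷ $86.08 = 40,411.25; break-even revenue = 40,411.25 × $358.70 = $14,495,513.71.
Current sales = 60,510 × $358.70 = $21,704,937.00.
Margin of safety = ($21,704,937.00 − $14,495,513.71) ÷ $21,704,937.00 = 33.2%.

33.2%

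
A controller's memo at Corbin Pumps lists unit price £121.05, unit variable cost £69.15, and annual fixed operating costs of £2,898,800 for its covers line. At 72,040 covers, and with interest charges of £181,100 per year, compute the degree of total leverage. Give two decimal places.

At 72,040 units, contribution = 72,040 × £51.90 = £3,738,876.00.
Subtracting fixed costs: EBIT = £3,738,876.00 − £2,898,800 = £840,076.00. Interest = £181,100.00.
DOL = £3,738,876.00 ÷ £840,076.00 = 4.4506; DFL = £840,076.00 ÷ £658,976.00 = 1.2748.
DCL = DOL × DFL = 4.4506 × 1.2748 = 5.6736.

5.67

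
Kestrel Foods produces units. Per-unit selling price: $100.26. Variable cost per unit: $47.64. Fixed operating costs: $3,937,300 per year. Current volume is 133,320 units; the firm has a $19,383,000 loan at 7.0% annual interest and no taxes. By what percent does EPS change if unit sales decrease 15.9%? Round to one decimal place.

Total contribution margin = 133,320 × $52.62 = $7,015,298.40.
Subtracting fixed costs: EBIT = $7,015,298.40 − $3,937,300 = $3,077,998.40.
After interest of $1,356,810.00, pre-tax earnings = $1,721,188.40.
DCL = total CM / (EBIT − I) = $7,015,298.40 / $1,721,188.40 = 4.0758.
%ΔEPS = DCL × %ΔSales = 4.0758 × -15.9% = -64.8%.

-64.8%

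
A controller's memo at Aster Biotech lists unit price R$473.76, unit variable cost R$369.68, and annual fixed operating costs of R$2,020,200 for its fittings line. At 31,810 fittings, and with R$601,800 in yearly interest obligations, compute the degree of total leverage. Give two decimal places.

4.81

Contribution at this volume is 31,810 × R$104.08 = R$3,310,784.80.
Operating income = contribution − fixed costs = R$3,310,784.80 − R$2,020,200 = R$1,290,584.80. Interest = R$601,800.00, so EBIT − I = R$688,784.80.
Degree of total leverage = total CM / (EBIT − interest) = R$3,310,784.80 / R$688,784.80 = 4.8067.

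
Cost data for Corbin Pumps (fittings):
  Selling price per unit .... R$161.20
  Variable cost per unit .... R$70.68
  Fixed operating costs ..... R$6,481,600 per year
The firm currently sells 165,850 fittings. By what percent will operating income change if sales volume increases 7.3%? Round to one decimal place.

Contribution at this volume is 165,850 × R$90.52 = R$15,012,742.00.
Subtracting fixed costs: EBIT = R$15,012,742.00 − R$6,481,600 = R$8,531,142.00.
Degree of operating leverage = R$15,012,742.00 / R$8,531,142.00 = 1.7598.
Operating income changes by 1.7598 × +7.3% = +12.8%.

+12.8%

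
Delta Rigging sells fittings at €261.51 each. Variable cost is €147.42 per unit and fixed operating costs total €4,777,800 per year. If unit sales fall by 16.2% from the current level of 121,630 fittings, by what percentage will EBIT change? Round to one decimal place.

-24.7%

At 121,630 units, contribution = 121,630 × €114.09 = €13,876,766.70.
EBIT = €13,876,766.70 − €4,777,800 = €9,098,966.70.
DOL = contribution ÷ EBIT = €13,876,766.70 ÷ €9,098,966.70 = 1.5251.
Operating income changes by 1.5251 × -16.2% = -24.7%.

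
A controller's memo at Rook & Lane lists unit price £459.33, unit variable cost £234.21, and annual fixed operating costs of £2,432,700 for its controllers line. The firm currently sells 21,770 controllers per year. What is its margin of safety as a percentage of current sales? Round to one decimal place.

Unit CM = price − variable cost = £459.33 − £234.21 = £225.12. Break-even units = £2,432,700 ÷ £225.12 = 10,806.24; break-even revenue = 10,806.24 × £459.33 = £4,963,628.69.
Current sales = 21,770 × £459.33 = £9,999,614.10.
Margin of safety = (£9,999,614.10 − £4,963,628.69) ÷ £9,999,614.10 = 50.4%.

50.4%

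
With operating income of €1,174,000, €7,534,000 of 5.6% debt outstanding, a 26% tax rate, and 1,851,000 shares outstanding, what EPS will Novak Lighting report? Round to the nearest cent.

Pre-tax income = €1,174,000 − €421,904.00 = €752,096.00.
After tax at 26%: net income = €752,096.00 × 0.74 = €556,551.04.
EPS = €556,551.04 ÷ 1,851,000 = €0.30.

€0.30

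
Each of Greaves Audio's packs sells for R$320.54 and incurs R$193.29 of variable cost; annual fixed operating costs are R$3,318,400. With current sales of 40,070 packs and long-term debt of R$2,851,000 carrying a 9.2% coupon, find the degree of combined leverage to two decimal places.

3.36

At 40,070 units, contribution = 40,070 × R$127.25 = R$5,098,907.50.
EBIT = R$5,098,907.50 − R$3,318,400 = R$1,780,507.50. Interest = R$262,292.00.
DOL = R$5,098,907.50 ÷ R$1,780,507.50 = 2.8637; DFL = R$1,780,507.50 ÷ R$1,518,215.50 = 1.1728.
DCL = DOL × DFL = 2.8637 × 1.1728 = 3.3585.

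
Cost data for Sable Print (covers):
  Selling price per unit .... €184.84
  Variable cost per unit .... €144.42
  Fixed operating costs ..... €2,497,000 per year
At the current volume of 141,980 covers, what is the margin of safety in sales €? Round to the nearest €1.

€14,824,843

Unit CM = price − variable cost = €184.84 − €144.42 = €40.42. Break-even units = €2,497,000 ÷ €40.42 = 61,776.35; break-even revenue = 61,776.35 × €184.84 = €11,418,740.23.
Actual sales revenue = 141,980 × €184.84 = €26,243,583.20.
Margin of safety = €26,243,583.20 − €11,418,740.23 = €14,824,843.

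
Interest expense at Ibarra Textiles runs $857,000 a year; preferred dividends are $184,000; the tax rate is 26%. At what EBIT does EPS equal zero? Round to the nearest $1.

Grossing the preferred dividend up to pre-tax terms: $184,000 / (1 − 0.26) = $248,648.65.
Financial break-even EBIT = interest + D_p ÷ (1 − t) = $857,000 + $248,648.65 = $1,105,648.65.

$1,105,649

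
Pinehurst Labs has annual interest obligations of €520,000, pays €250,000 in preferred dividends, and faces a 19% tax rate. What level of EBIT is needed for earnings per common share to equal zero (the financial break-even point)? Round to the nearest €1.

Grossing the preferred dividend up to pre-tax terms: €250,000 / (1 − 0.19) = €308,641.98.
EPS = 0 when EBIT covers interest plus the pre-tax preferred burden: €520,000 + €308,641.98 = €828,641.98.

€828,642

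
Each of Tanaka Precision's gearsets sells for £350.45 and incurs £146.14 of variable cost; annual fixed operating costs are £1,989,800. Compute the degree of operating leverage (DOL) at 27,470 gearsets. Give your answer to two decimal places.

1.55

Contribution at this volume is 27,470 × £204.31 = £5,612,395.70.
Operating income = contribution − fixed costs = £5,612,395.70 − £1,989,800 = £3,622,595.70.
So DOL = total CM / EBIT = £5,612,395.70 / £3,622,595.70 = 1.5493.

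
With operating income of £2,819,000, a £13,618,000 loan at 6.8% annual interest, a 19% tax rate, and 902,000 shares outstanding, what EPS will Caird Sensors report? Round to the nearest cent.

Pre-tax income = £2,819,000 − £926,024.00 = £1,892,976.00.
Net income = £1,892,976.00 × (1 − 0.19) = £1,533,310.56.
Per share: £1,533,310.56 / 902,000 shares = £1.70.

£1.70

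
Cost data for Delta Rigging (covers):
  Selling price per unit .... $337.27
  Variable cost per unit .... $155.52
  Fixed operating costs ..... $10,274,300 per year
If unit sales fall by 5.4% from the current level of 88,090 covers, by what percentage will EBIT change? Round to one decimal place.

-15.1%

Total contribution margin = 88,090 × $181.75 = $16,010,357.50.
Operating income = contribution − fixed costs = $16,010,357.50 − $10,274,300 = $5,736,057.50.
DOL = contribution ÷ EBIT = $16,010,357.50 ÷ $5,736,057.50 = 2.7912.
So EBIT moves 2.7912 × (-5.4%) = -15.1%.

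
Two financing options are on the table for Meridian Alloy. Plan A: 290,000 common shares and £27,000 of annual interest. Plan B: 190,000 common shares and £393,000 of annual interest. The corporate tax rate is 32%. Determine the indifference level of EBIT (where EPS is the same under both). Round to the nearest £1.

Set EPS_A = EPS_B: (EBIT − £27,000)(1 − 0.32) ÷ 290,000 = (EBIT − £393,000)(1 − 0.32) ÷ 190,000.
The (1 − t) factor cancels: (EBIT − 27,000) × 190,000 = (EBIT − 393,000) × 290,000.
Solving, EBIT = (393,000·290,000 − 27,000·190,000) / (290,000 − 190,000) = 108,840,000,000 / 100,000 = 1,088,400.00.

£1,088,400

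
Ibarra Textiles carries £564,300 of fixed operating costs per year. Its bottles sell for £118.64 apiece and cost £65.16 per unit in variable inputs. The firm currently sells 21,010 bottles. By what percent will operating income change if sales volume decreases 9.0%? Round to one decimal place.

-18.1%

At 21,010 units, contribution = 21,010 × £53.48 = £1,123,614.80.
Operating income = contribution − fixed costs = £1,123,614.80 − £564,300 = £559,314.80.
Degree of operating leverage = £1,123,614.80 / £559,314.80 = 2.0089.
Operating income changes by 2.0089 × -9.0% = -18.1%.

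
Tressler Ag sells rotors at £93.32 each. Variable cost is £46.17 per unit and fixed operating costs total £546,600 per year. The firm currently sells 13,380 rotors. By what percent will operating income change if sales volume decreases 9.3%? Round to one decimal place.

Contribution at this volume is 13,380 × £47.15 = £630,867.00.
EBIT = £630,867.00 − £546,600 = £84,267.00.
Degree of operating leverage = £630,867.00 / £84,267.00 = 7.4865.
So EBIT moves 7.4865 × (-9.3%) = -69.6%.

-69.6%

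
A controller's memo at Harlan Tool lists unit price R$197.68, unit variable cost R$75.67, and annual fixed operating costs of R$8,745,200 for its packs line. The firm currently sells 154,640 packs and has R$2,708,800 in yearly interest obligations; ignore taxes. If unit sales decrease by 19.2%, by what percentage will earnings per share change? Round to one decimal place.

At 154,640 units, contribution = 154,640 × R$122.01 = R$18,867,626.40.
Operating income = contribution − fixed costs = R$18,867,626.40 − R$8,745,200 = R$10,122,426.40.
Interest = R$2,708,800.00, so EBIT − I = R$7,413,626.40.
DCL = total CM / (EBIT − I) = R$18,867,626.40 / R$7,413,626.40 = 2.5450.
%ΔEPS = DCL × %ΔSales = 2.5450 × -19.2% = -48.9%.

-48.9%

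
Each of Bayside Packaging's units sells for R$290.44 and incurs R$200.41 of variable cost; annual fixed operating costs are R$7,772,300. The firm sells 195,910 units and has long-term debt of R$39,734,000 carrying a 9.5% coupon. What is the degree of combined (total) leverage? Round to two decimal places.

At 195,910 units, contribution = 195,910 × R$90.03 = R$17,637,777.30.
Operating income = contribution − fixed costs = R$17,637,777.30 − R$7,772,300 = R$9,865,477.30. Interest = R$3,774,730.00.
DOL = R$17,637,777.30 ÷ R$9,865,477.30 = 1.7878; DFL = R$9,865,477.30 ÷ R$6,090,747.30 = 1.6197.
DCL = DOL × DFL = 1.7878 × 1.6197 = 2.8957.

2.90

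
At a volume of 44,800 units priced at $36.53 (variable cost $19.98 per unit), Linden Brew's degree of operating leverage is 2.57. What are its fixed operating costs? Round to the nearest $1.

$452,942

At 44,800 units, contribution = 44,800 × $16.55 = $741,440.00.
DOL = contribution / EBIT, so EBIT = $741,440.00 / 2.57 = $288,498.05.
Fixed costs = CM − EBIT = $741,440.00 − $288,498.05 = $452,942.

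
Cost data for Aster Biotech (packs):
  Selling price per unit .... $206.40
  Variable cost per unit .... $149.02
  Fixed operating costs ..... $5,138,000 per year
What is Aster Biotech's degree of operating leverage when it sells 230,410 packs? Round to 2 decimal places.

1.64

Contribution at this volume is 230,410 × $57.38 = $13,220,925.80.
Operating income = contribution − fixed costs = $13,220,925.80 − $5,138,000 = $8,082,925.80.
DOL = contribution ÷ EBIT = $13,220,925.80 ÷ $8,082,925.80 = 1.6357.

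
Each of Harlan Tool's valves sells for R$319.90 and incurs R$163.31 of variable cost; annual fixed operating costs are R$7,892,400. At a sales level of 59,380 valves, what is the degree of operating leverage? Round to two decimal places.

6.61

At 59,380 units, contribution = 59,380 × R$156.59 = R$9,298,314.20.
Subtracting fixed costs: EBIT = R$9,298,314.20 − R$7,892,400 = R$1,405,914.20.
So DOL = total CM / EBIT = R$9,298,314.20 / R$1,405,914.20 = 6.6137.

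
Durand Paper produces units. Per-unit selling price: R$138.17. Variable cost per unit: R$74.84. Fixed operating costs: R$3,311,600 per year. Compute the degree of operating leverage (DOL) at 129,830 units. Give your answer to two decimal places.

1.67

At 129,830 units, contribution = 129,830 × R$63.33 = R$8,222,133.90.
EBIT = R$8,222,133.90 − R$3,311,600 = R$4,910,533.90.
DOL = contribution ÷ EBIT = R$8,222,133.90 ÷ R$4,910,533.90 = 1.6744.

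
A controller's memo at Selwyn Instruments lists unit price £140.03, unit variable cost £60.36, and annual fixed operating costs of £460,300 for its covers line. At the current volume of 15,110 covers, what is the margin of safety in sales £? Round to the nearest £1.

Each unit contributes £140.03 − £60.36 = £79.67. Break-even units = £460,300 ÷ £79.67 = 5,777.58; break-even revenue = 5,777.58 × £140.03 = £809,034.88.
Actual sales revenue = 15,110 × £140.03 = £2,115,853.30.
Margin of safety = £2,115,853.30 − £809,034.88 = £1,306,818.

£1,306,818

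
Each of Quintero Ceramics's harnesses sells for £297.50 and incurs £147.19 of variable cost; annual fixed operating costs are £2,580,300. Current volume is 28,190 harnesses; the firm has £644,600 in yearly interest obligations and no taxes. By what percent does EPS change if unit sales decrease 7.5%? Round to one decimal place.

-31.4%

At 28,190 units, contribution = 28,190 × £150.31 = £4,237,238.90.
EBIT = £4,237,238.90 − £2,580,300 = £1,656,938.90.
Interest = £644,600.00, so EBIT − I = £1,012,338.90.
Degree of combined leverage = contribution ÷ (EBIT − I) = £4,237,238.90 ÷ £1,012,338.90 = 4.1856.
%ΔEPS = DCL × %ΔSales = 4.1856 × -7.5% = -31.4%.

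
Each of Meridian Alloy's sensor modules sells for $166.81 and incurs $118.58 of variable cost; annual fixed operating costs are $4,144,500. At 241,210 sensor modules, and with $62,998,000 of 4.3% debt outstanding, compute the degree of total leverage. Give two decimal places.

Contribution at this volume is 241,210 × $48.23 = $11,633,558.30.
Subtracting fixed costs: EBIT = $11,633,558.30 − $4,144,500 = $7,489,058.30. Interest = $2,708,914.00, so EBIT − I = $4,780,144.30.
DCL = contribution ÷ (EBIT − I) = $11,633,558.30 ÷ $4,780,144.30 = 2.4337.

2.43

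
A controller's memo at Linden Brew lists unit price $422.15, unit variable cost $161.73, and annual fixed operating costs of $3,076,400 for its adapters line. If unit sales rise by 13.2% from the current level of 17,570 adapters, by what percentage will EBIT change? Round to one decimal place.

+40.3%

Contribution at this volume is 17,570 × $260.42 = $4,575,579.40.
Subtracting fixed costs: EBIT = $4,575,579.40 − $3,076,400 = $1,499,179.40.
DOL = contribution ÷ EBIT = $4,575,579.40 ÷ $1,499,179.40 = 3.0521.
So EBIT moves 3.0521 × (+13.2%) = +40.3%.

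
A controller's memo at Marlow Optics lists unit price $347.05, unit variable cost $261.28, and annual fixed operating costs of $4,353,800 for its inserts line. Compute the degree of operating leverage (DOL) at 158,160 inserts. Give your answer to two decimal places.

Total contribution margin = 158,160 × $85.77 = $13,565,383.20.
Operating income = contribution − fixed costs = $13,565,383.20 − $4,353,800 = $9,211,583.20.
Degree of operating leverage = $13,565,383.20 / $9,211,583.20 = 1.4726.

1.47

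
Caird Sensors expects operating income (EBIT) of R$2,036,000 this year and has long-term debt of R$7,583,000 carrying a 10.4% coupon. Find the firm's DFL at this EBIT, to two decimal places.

1.63

Interest = R$788,632.00.
DFL = EBIT ÷ (EBIT − I) = R$2,036,000 ÷ (R$2,036,000 − R$788,632.00) = R$2,036,000 ÷ R$1,247,368.00 = 1.6322.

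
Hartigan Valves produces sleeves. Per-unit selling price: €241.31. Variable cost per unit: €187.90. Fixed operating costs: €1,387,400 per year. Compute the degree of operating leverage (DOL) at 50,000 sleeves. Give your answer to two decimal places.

2.08

Contribution at this volume is 50,000 × €53.41 = €2,670,500.00.
Operating income = contribution − fixed costs = €2,670,500.00 − €1,387,400 = €1,283,100.00.
DOL = contribution ÷ EBIT = €2,670,500.00 ÷ €1,283,100.00 = 2.0813.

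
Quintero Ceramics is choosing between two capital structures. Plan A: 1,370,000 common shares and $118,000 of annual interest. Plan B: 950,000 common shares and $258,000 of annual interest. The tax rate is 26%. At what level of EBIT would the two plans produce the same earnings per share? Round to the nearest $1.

$574,667

Set EPS_A = EPS_B: (EBIT − $118,000)(1 − 0.26) ÷ 1,370,000 = (EBIT − $258,000)(1 − 0.26) ÷ 950,000.
Cancelling (1 − t) and cross-multiplying: 950,000·(EBIT − 118,000) = 1,370,000·(EBIT − 258,000).
Solving, EBIT = (258,000·1,370,000 − 118,000·950,000) / (1,370,000 − 950,000) = 241,360,000,000 / 420,000 = 574,666.67.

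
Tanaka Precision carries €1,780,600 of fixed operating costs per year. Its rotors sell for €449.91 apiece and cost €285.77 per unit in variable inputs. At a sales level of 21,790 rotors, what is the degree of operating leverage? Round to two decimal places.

1.99

Contribution at this volume is 21,790 × €164.14 = €3,576,610.60.
EBIT = €3,576,610.60 − €1,780,600 = €1,796,010.60.
DOL = contribution ÷ EBIT = €3,576,610.60 ÷ €1,796,010.60 = 1.9914.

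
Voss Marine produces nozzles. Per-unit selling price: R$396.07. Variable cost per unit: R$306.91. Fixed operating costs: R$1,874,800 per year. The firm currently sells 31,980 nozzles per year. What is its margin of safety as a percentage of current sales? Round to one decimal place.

34.2%

Unit CM = price − variable cost = R$396.07 − R$306.91 = R$89.16. Break-even units = R$1,874,800 ÷ R$89.16 = 21,027.37; break-even revenue = 21,027.37 × R$396.07 = R$8,328,309.06.
Current sales = 31,980 × R$396.07 = R$12,666,318.60.
Margin of safety = (R$12,666,318.60 − R$8,328,309.06) ÷ R$12,666,318.60 = 34.2%.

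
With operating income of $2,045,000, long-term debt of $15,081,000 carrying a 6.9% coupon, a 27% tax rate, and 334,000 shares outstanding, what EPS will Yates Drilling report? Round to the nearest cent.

Interest = $1,040,589.00, so EBT = $2,045,000 − $1,040,589.00 = $1,004,411.00.
After tax at 27%: net income = $1,004,411.00 × 0.73 = $733,220.03.
EPS = $733,220.03 ÷ 334,000 = $2.20.

$2.20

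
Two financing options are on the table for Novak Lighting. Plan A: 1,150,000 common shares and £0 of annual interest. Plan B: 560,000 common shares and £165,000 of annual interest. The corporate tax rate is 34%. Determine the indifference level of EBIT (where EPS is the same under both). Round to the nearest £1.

Set EPS_A = EPS_B: (EBIT − £0)(1 − 0.34) ÷ 1,150,000 = (EBIT − £165,000)(1 − 0.34) ÷ 560,000.
The (1 − t) factor cancels: (EBIT − 0) × 560,000 = (EBIT − 165,000) × 1,150,000.
Solving, EBIT = (165,000·1,150,000 − 0·560,000) / (1,150,000 − 560,000) = 189,750,000,000 / 590,000 = 321,610.17.

£321,610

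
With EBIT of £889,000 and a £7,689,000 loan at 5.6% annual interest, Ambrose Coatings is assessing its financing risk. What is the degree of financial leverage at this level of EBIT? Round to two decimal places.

1.94

Interest = £430,584.00.
Degree of financial leverage = EBIT / (EBIT − interest) = £889,000 / £458,416.00 = 1.9393.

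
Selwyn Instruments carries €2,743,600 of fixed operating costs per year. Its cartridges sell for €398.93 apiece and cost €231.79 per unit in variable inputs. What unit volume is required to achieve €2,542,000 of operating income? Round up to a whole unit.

Contribution margin per unit = €398.93 − €231.79 = €167.14.
Units = (FC + target) / CM = (€2,743,600 + €2,542,000) / €167.14 = 31,623.79, so 31,624 cartridges.

31,624 cartridges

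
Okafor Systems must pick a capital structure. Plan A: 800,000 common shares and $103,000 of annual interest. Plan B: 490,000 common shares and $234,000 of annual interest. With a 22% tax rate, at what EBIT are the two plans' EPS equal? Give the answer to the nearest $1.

At indifference, (EBIT − 103,000)(1 − t)/800,000 = (EBIT − 234,000)(1 − t)/490,000.
The (1 − t) factor cancels: (EBIT − 103,000) × 490,000 = (EBIT − 234,000) × 800,000.
EBIT × (800,000 − 490,000) = 234,000 × 800,000 − 103,000 × 490,000 = 136,730,000,000, so EBIT = 136,730,000,000 ÷ 310,000 = 441,064.52.

$441,065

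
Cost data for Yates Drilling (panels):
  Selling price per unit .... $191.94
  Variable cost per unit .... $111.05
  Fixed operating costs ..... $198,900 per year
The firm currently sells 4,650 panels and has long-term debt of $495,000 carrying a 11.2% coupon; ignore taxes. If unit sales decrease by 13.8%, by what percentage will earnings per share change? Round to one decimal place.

-42.6%

Contribution at this volume is 4,650 × $80.89 = $376,138.50.
Operating income = contribution − fixed costs = $376,138.50 − $198,900 = $177,238.50.
After interest of $55,440.00, pre-tax earnings = $121,798.50.
Degree of combined leverage = contribution ÷ (EBIT − I) = $376,138.50 ÷ $121,798.50 = 3.0882.
EPS therefore changes by 3.0882 × (-13.8%) = -42.6%.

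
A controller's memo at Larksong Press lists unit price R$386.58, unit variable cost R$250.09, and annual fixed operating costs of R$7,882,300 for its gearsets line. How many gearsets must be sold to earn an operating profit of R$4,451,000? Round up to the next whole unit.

Unit CM = price − variable cost = R$386.58 − R$250.09 = R$136.49.
Need Q such that Q × R$136.49 − R$7,882,300 = R$4,451,000, i.e. Q = R$12,333,300 / R$136.49 = 90,360.47 → 90,361.

90,361 gearsets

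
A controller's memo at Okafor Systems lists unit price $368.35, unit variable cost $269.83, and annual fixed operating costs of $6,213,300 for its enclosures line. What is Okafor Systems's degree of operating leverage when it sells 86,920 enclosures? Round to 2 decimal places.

Contribution at this volume is 86,920 × $98.52 = $8,563,358.40.
EBIT = $8,563,358.40 − $6,213,300 = $2,350,058.40.
So DOL = total CM / EBIT = $8,563,358.40 / $2,350,058.40 = 3.6439.

3.64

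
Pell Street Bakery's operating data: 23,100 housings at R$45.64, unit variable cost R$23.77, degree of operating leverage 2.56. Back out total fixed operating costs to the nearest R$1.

At 23,100 units, contribution = 23,100 × R$21.87 = R$505,197.00.
Since DOL = CM ÷ EBIT, EBIT = R$505,197.00 ÷ 2.56 = R$197,342.58.
And FC = contribution − EBIT = R$505,197.00 − R$197,342.58 = R$307,854.

R$307,854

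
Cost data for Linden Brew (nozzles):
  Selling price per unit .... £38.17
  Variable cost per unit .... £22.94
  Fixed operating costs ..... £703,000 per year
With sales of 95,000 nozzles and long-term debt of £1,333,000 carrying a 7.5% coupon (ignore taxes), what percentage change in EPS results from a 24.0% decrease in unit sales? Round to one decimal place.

Contribution at this volume is 95,000 × £15.23 = £1,446,850.00.
Subtracting fixed costs: EBIT = £1,446,850.00 − £703,000 = £743,850.00.
Interest = £99,975.00, so EBIT − I = £643,875.00.
Degree of combined leverage = contribution ÷ (EBIT − I) = £1,446,850.00 ÷ £643,875.00 = 2.2471.
%ΔEPS = DCL × %ΔSales = 2.2471 × -24.0% = -53.9%.

-53.9%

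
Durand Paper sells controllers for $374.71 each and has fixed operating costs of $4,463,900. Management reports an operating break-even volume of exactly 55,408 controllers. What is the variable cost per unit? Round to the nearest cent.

At break-even, FC = Q × (P − VC), so P − VC = $4,463,900 ÷ 55,408 = $80.5642.
Variable cost per unit = $374.71 − $80.5642 = $294.15.

$294.15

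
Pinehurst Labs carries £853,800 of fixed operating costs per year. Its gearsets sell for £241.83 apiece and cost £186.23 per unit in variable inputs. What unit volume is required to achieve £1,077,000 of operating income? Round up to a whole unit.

34,727 gearsets

Unit CM = price − variable cost = £241.83 − £186.23 = £55.60.
Units = (FC + target) / CM = (£853,800 + £1,077,000) / £55.60 = 34,726.62, so 34,727 gearsets.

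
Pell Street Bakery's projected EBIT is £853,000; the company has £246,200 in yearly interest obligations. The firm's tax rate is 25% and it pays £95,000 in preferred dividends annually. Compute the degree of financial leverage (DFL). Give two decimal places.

Interest = £246,200.00.
Pre-tax preferred-dividend burden = £95,000 ÷ (1 − 0.25) = £126,666.67.
DFL = EBIT ÷ [EBIT − I − D_p/(1−t)] = £853,000 ÷ [£853,000 − £246,200.00 − £126,666.67] = £853,000 ÷ £480,133.33 = 1.7766.

1.78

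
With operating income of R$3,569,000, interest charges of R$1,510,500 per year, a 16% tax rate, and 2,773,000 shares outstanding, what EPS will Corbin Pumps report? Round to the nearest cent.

Interest = R$1,510,500.00, so EBT = R$3,569,000 − R$1,510,500.00 = R$2,058,500.00.
After tax at 16%: net income = R$2,058,500.00 × 0.84 = R$1,729,140.00.
EPS = R$1,729,140.00 ÷ 2,773,000 = R$0.62.

R$0.62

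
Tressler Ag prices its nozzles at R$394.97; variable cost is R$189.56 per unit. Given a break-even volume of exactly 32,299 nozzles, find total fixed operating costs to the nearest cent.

Contribution margin per unit = R$394.97 − R$189.56 = R$205.41.
Fixed costs = break-even units × CM = 32,299 × R$205.41 = R$6,634,537.59.

R$6,634,537.59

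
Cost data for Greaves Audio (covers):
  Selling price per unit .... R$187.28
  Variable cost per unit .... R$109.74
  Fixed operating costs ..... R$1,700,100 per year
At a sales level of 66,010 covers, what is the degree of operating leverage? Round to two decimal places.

Contribution at this volume is 66,010 × R$77.54 = R$5,118,415.40.
EBIT = R$5,118,415.40 − R$1,700,100 = R$3,418,315.40.
Degree of operating leverage = R$5,118,415.40 / R$3,418,315.40 = 1.4974.

1.50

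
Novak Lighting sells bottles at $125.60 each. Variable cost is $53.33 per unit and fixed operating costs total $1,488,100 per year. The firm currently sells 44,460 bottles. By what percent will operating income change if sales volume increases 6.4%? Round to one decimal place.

+11.9%

Contribution at this volume is 44,460 × $72.27 = $3,213,124.20.
Operating income = contribution − fixed costs = $3,213,124.20 − $1,488,100 = $1,725,024.20.
DOL = contribution ÷ EBIT = $3,213,124.20 ÷ $1,725,024.20 = 1.8627.
%ΔEBIT = DOL × %ΔSales = 1.8627 × +6.4% = +11.9%.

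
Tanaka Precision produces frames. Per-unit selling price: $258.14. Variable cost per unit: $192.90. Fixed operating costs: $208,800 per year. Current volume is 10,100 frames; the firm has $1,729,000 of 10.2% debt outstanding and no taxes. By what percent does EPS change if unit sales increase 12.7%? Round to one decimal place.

At 10,100 units, contribution = 10,100 × $65.24 = $658,924.00.
EBIT = $658,924.00 − $208,800 = $450,124.00.
After interest of $176,358.00, pre-tax earnings = $273,766.00.
DCL = total CM / (EBIT − I) = $658,924.00 / $273,766.00 = 2.4069.
%ΔEPS = DCL × %ΔSales = 2.4069 × +12.7% = +30.6%.

+30.6%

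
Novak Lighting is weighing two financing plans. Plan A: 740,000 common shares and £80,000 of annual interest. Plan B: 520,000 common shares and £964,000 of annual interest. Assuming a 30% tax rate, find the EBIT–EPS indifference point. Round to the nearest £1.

At indifference, (EBIT − 80,000)(1 − t)/740,000 = (EBIT − 964,000)(1 − t)/520,000.
Cancelling (1 − t) and cross-multiplying: 520,000·(EBIT − 80,000) = 740,000·(EBIT − 964,000).
EBIT × (740,000 − 520,000) = 964,000 × 740,000 − 80,000 × 520,000 = 671,760,000,000, so EBIT = 671,760,000,000 ÷ 220,000 = 3,053,454.55.

£3,053,455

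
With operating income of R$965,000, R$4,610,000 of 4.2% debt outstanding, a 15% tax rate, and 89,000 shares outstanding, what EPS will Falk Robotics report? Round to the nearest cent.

Pre-tax income = R$965,000 − R$193,620.00 = R$771,380.00.
After tax at 15%: net income = R$771,380.00 × 0.85 = R$655,673.00.
Per share: R$655,673.00 / 89,000 shares = R$7.37.

R$7.37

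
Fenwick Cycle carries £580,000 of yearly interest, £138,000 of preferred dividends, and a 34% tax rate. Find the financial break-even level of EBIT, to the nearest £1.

£789,091

Preferred dividends are paid after tax, so their pre-tax equivalent is £138,000 ÷ (1 − 0.34) = £209,090.91.
EPS = 0 when EBIT covers interest plus the pre-tax preferred burden: £580,000 + £209,090.91 = £789,090.91.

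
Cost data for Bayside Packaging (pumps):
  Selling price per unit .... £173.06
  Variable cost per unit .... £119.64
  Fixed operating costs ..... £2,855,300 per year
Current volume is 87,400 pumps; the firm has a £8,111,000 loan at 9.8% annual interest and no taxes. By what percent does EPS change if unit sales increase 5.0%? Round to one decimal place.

+22.9%

Total contribution margin = 87,400 × £53.42 = £4,668,908.00.
Operating income = contribution − fixed costs = £4,668,908.00 − £2,855,300 = £1,813,608.00.
After interest of £794,878.00, pre-tax earnings = £1,018,730.00.
DCL = total CM / (EBIT − I) = £4,668,908.00 / £1,018,730.00 = 4.5831.
EPS therefore changes by 4.5831 × (+5.0%) = +22.9%.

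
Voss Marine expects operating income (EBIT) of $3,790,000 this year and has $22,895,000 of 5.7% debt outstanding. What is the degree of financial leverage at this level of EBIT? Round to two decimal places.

Interest = $1,305,015.00.
DFL = EBIT ÷ (EBIT − I) = $3,790,000 ÷ ($3,790,000 − $1,305,015.00) = $3,790,000 ÷ $2,484,985.00 = 1.5252.

1.53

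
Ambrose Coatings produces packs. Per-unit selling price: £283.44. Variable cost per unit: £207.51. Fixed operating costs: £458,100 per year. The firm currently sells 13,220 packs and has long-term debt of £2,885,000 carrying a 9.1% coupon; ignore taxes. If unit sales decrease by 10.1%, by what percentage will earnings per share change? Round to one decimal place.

-35.8%

Contribution at this volume is 13,220 × £75.93 = £1,003,794.60.
Subtracting fixed costs: EBIT = £1,003,794.60 − £458,100 = £545,694.60.
After interest of £262,535.00, pre-tax earnings = £283,159.60.
DCL = total CM / (EBIT − I) = £1,003,794.60 / £283,159.60 = 3.5450.
%ΔEPS = DCL × %ΔSales = 3.5450 × -10.1% = -35.8%.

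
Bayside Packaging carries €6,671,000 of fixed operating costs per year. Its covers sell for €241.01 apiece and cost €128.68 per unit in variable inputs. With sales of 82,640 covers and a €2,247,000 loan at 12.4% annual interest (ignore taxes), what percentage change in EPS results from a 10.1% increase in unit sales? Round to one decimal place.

Total contribution margin = 82,640 × €112.33 = €9,282,951.20.
EBIT = €9,282,951.20 − €6,671,000 = €2,611,951.20.
Interest = €278,628.00, so EBIT − I = €2,333,323.20.
Degree of combined leverage = contribution ÷ (EBIT − I) = €9,282,951.20 ÷ €2,333,323.20 = 3.9784.
EPS therefore changes by 3.9784 × (+10.1%) = +40.2%.

+40.2%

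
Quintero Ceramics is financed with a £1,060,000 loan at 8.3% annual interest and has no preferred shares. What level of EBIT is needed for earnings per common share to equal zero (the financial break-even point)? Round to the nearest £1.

Annual interest = 8.3% × £1,060,000 = £87,980.00.
Without preferred stock the financial break-even is simply EBIT = interest = £87,980.00.

£87,980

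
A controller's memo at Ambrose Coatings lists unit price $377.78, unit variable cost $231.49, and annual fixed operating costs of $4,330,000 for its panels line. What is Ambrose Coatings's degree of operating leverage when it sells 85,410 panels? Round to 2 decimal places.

1.53

Total contribution margin = 85,410 × $146.29 = $12,494,628.90.
Subtracting fixed costs: EBIT = $12,494,628.90 − $4,330,000 = $8,164,628.90.
So DOL = total CM / EBIT = $12,494,628.90 / $8,164,628.90 = 1.5303.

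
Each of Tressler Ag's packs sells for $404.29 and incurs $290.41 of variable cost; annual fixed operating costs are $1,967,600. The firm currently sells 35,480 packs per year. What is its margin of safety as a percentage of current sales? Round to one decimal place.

Contribution margin per unit = $404.29 − $290.41 = $113.88. Break-even units = $1,967,600 ÷ $113.88 = 17,277.84; break-even revenue = 17,277.84 × $404.29 = $6,985,256.45.
Current sales = 35,480 × $404.29 = $14,344,209.20.
Margin of safety = ($14,344,209.20 − $6,985,256.45) ÷ $14,344,209.20 = 51.3%.

51.3%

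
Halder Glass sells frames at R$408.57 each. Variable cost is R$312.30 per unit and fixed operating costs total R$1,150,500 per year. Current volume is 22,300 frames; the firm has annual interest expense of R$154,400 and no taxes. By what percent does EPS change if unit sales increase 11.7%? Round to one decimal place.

Contribution at this volume is 22,300 × R$96.27 = R$2,146,821.00.
Operating income = contribution − fixed costs = R$2,146,821.00 − R$1,150,500 = R$996,321.00.
After interest of R$154,400.00, pre-tax earnings = R$841,921.00.
DCL = total CM / (EBIT − I) = R$2,146,821.00 / R$841,921.00 = 2.5499.
%ΔEPS = DCL × %ΔSales = 2.5499 × +11.7% = +29.8%.

+29.8%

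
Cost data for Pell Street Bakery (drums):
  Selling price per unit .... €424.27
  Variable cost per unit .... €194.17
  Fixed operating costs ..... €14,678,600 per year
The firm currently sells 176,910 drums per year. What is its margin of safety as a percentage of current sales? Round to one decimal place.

63.9%

Contribution margin per unit = €424.27 − €194.17 = €230.10. Break-even units = €14,678,600 ÷ €230.10 = 63,792.26; break-even revenue = 63,792.26 × €424.27 = €27,065,143.95.
Current sales = 176,910 × €424.27 = €75,057,605.70.
Margin of safety = (€75,057,605.70 − €27,065,143.95) ÷ €75,057,605.70 = 63.9%.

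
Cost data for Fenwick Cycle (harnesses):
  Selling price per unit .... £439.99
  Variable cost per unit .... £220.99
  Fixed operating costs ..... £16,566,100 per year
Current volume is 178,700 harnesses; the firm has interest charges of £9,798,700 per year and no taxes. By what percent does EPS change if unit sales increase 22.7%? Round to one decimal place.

+69.6%

Total contribution margin = 178,700 × £219.00 = £39,135,300.00.
Subtracting fixed costs: EBIT = £39,135,300.00 − £16,566,100 = £22,569,200.00.
Interest = £9,798,700.00, so EBIT − I = £12,770,500.00.
Degree of combined leverage = contribution ÷ (EBIT − I) = £39,135,300.00 ÷ £12,770,500.00 = 3.0645.
EPS therefore changes by 3.0645 × (+22.7%) = +69.6%.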